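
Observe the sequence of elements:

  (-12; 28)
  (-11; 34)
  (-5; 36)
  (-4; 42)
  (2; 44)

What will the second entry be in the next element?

Second entry: 28, 34, 36, 42, 44 → 50 (alternating steps +6, +2, +6, +2, …).

50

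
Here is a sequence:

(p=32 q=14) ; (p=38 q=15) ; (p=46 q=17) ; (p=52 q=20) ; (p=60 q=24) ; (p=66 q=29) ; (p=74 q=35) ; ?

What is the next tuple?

(p=80 q=42)

P: 32, 38, 46, 52, 60, 66, 74 → 80 (alternating steps +6, +8, +6, +8, …).
Q: differences are 1, 2, 3, … (increasing by 1 each time); 14, 15, 17, 20, 24, 29, 35 → 42.
Combining the parts gives (p=80 q=42).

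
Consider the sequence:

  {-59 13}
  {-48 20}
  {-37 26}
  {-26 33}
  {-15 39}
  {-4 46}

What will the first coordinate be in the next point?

First coordinate: -59, -48, -37, -26, -15, -4 → 7 (+11 each step).

7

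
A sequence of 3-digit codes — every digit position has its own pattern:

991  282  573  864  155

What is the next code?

First digit: +3 each step, mod 10; 9, 2, 5, 8, 1 → 4.
Second digit: 9, 8, 7, 6, 5 → 4 (−1 each step, mod 10).
Third digit: 1, 2, 3, 4, 5 → 6 (+1 each step, mod 10).
So the next code is 446.

446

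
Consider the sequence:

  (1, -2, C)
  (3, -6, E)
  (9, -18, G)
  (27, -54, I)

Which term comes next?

First entry — ×3 each step: 1, 3, 9, 27 → 81.
Second entry goes -2, -6, -18, -54 → -162 (×3 each step).
Letter goes C, E, G, I → K (letters move forward 2 places in the alphabet).
Putting it together: (81, -162, K).

(81, -162, K)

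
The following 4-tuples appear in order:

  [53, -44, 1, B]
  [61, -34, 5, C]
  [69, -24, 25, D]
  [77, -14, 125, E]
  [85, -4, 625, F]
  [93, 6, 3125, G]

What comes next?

First entry — +8 each step: 53, 61, 69, 77, 85, 93 → 101.
Second entry: +10 each step, so -44, -34, -24, -14, -4, 6 → 16.
Third entry — ×5 each step: 1, 5, 25, 125, 625, 3125 → 15625.
Letter — letters move forward 1 place in the alphabet: B, C, D, E, F, G → H.
So the next 4-tuple is [101, 16, 15625, H].

[101, 16, 15625, H]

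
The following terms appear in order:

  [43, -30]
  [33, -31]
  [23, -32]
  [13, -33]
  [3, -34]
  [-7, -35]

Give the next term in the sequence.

First component goes 43, 33, 23, 13, 3, -7 → -17 (−10 each step).
Second component: -30, -31, -32, -33, -34, -35 → -36 (−1 each step).
So the next term is [-17, -36].

[-17, -36]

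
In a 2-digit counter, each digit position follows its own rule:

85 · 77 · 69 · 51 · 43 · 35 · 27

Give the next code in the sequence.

For the first digit, −1 each step, mod 10: 8, 7, 6, 5, 4, 3, 2 → 1.
Second digit: +2 each step, mod 10; 5, 7, 9, 1, 3, 5, 7 → 9.
So the next code is 19.

19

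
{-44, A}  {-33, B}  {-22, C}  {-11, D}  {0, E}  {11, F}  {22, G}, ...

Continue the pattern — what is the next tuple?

For the first part, +11 each step: -44, -33, -22, -11, 0, 11, 22 → 33.
Letter — letters move forward 1 place in the alphabet: A, B, C, D, E, F, G → H.
Putting it together: {33, H}.

{33, H}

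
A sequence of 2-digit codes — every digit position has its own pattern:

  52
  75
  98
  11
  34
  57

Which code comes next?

For the first digit, +2 each step, mod 10: 5, 7, 9, 1, 3, 5 → 7.
Second digit: +3 each step, mod 10, so 2, 5, 8, 1, 4, 7 → 0.
Putting it together: 70.

70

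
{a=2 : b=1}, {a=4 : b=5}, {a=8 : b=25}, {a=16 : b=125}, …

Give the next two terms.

For the a, ×2 each step: 2, 4, 8, 16 → 32 → 64.
B: ×5 each step, so 1, 5, 25, 125 → 625 → 3125.
Putting the parts together: {a=32 : b=625} and then {a=64 : b=3125}.

{a=32 : b=625}, {a=64 : b=3125}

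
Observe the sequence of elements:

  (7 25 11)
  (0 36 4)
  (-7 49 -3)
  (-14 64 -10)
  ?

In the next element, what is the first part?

-21

First part: −7 each step, so 7, 0, -7, -14 → -21.
Second part: 25, 36, 49, 64 → 81 (perfect squares: 5², 6², 7², …).
Third part: always 4 more than the first part; 11, 4, -3, -10 → -17.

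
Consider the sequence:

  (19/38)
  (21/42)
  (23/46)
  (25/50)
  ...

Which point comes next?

(27/54)

First slot: 19, 21, 23, 25 → 27 (+2 each step).
Second slot: always 2 × the first slot; 38, 42, 46, 50 → 54.
Putting it together: (27/54).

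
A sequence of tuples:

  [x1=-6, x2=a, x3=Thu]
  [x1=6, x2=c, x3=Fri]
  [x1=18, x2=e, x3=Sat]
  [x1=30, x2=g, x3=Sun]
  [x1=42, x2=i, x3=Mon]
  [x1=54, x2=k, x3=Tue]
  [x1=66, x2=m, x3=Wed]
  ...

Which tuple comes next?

[x1=78, x2=o, x3=Thu]

X1: -6, 6, 18, 30, 42, 54, 66 → 78 (+12 each step).
X2: letters move forward 2 places in the alphabet, so a, c, e, g, i, k, m → o.
For the x3, runs through the weekdays Mon→Sun: Thu, Fri, Sat, Sun, Mon, Tue, Wed → Thu.
So the next tuple is [x1=78, x2=o, x3=Thu].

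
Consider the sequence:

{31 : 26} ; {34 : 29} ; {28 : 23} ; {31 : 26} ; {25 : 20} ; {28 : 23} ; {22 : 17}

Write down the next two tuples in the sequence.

{25 : 20}, {19 : 14}

First value: alternating steps +3, −6, +3, −6, …; 31, 34, 28, 31, 25, 28, 22 → 25 → 19.
For the second value, always 5 less than the first value: 26, 29, 23, 26, 20, 23, 17 → 20 → 14.
So the next two tuples are {25 : 20} and {19 : 14}.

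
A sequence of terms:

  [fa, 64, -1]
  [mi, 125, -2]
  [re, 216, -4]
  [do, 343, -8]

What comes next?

Note: runs backward through the solfège scale do→ti, so fa, mi, re, do → ti.
Second value: perfect cubes: 4³, 5³, 6³, …; 64, 125, 216, 343 → 512.
Third value goes -1, -2, -4, -8 → -16 (×2 each step).
Putting it together: [ti, 512, -16].

[ti, 512, -16]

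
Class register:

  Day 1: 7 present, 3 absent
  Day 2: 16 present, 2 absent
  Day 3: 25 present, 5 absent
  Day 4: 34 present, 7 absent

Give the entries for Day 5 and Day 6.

43 present, 12 absent; 52 present, 19 absent

Present goes 7, 16, 25, 34 → 43 → 52 (+9 each step).
For the absent, each term is the sum of the two before it: 3, 2, 5, 7 → 12 → 19.
So the next two rows are 43 present, 12 absent and 52 present, 19 absent.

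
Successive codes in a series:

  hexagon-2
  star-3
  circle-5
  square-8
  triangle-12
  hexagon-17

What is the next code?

star-23

Shape: hexagon, star, circle, square, triangle, hexagon → star (repeats hexagon → star → circle → square → triangle).
Second component: 2, 3, 5, 8, 12, 17 → 23 (differences are 1, 2, 3, … (increasing by 1 each time)).
Combining the parts gives star-23.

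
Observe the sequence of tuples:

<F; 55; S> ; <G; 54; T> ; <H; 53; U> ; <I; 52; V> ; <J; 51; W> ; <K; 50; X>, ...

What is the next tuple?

<L; 49; Y>

First letter — letters move forward 1 place in the alphabet: F, G, H, I, J, K → L.
Second part: −1 each step, so 55, 54, 53, 52, 51, 50 → 49.
Second letter: S, T, U, V, W, X → Y (letters move forward 1 place in the alphabet).
Putting it together: <L; 49; Y>.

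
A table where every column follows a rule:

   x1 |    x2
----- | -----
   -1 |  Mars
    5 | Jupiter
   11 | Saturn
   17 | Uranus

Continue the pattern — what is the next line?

Column x1: -1, 5, 11, 17 → 23 (+6 each step).
Column x2 — runs through the planets Mercury→Neptune: Mars, Jupiter, Saturn, Uranus → Neptune.
Combining the parts gives 23  Neptune.

23  Neptune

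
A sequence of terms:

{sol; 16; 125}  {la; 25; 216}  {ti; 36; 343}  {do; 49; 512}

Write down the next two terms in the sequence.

Note: runs through the solfège scale do→ti, so sol, la, ti, do → re → mi.
Second entry goes 16, 25, 36, 49 → 64 → 81 (perfect squares: 4², 5², 6², …).
Third entry goes 125, 216, 343, 512 → 729 → 1000 (perfect cubes: 5³, 6³, 7³, …).
Putting the parts together: {re; 64; 729} and then {mi; 81; 1000}.

{re; 64; 729}, {mi; 81; 1000}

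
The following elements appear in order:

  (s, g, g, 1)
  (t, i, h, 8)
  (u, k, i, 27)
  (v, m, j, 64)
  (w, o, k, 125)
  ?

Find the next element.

First letter: letters move forward 1 place in the alphabet, so s, t, u, v, w → x.
Second letter: g, i, k, m, o → q (letters move forward 2 places in the alphabet).
Third letter goes g, h, i, j, k → l (letters move forward 1 place in the alphabet).
For the fourth component, perfect cubes: 1³, 2³, 3³, …: 1, 8, 27, 64, 125 → 216.
So the next element is (x, q, l, 216).

(x, q, l, 216)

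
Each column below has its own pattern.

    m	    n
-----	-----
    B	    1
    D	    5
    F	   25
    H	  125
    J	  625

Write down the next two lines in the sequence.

Column m: B, D, F, H, J → L → N (letters move forward 2 places in the alphabet).
Column n goes 1, 5, 25, 125, 625 → 3125 → 15625 (×5 each step).
Putting the parts together: L  3125 and then N  15625.

L  3125; N  15625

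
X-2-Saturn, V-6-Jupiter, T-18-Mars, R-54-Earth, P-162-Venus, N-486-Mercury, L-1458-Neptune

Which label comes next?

Letter — letters move back 2 places in the alphabet: X, V, T, R, P, N, L → J.
Second component: ×3 each step, so 2, 6, 18, 54, 162, 486, 1458 → 4374.
Planet: runs backward through the planets Mercury→Neptune; Saturn, Jupiter, Mars, Earth, Venus, Mercury, Neptune → Uranus.
Putting it together: J-4374-Uranus.

J-4374-Uranus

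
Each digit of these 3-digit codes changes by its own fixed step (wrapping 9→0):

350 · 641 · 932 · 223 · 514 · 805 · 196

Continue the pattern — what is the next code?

First digit — +3 each step, mod 10: 3, 6, 9, 2, 5, 8, 1 → 4.
Second digit: −1 each step, mod 10, so 5, 4, 3, 2, 1, 0, 9 → 8.
Third digit: 0, 1, 2, 3, 4, 5, 6 → 7 (+1 each step, mod 10).
Putting it together: 487.

487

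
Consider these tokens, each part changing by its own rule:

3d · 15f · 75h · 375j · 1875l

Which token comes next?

For the first component, ×5 each step: 3, 15, 75, 375, 1875 → 9375.
Letter: d, f, h, j, l → n (letters move forward 2 places in the alphabet).
So the next token is 9375n.

9375n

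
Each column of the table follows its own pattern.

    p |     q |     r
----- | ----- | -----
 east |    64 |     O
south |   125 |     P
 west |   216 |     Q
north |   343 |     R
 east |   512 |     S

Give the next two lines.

south  729  T; west  1000  U

Column p: east, south, west, north, east → south → west (repeats east → south → west → north).
Column q: perfect cubes: 4³, 5³, 6³, …; 64, 125, 216, 343, 512 → 729 → 1000.
Column r: letters move forward 1 place in the alphabet, so O, P, Q, R, S → T → U.
So the next two lines are south  729  T and west  1000  U.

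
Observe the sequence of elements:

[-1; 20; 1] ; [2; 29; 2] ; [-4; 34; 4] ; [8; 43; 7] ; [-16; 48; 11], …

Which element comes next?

First coordinate — ×(-2) each step: -1, 2, -4, 8, -16 → 32.
Second coordinate goes 20, 29, 34, 43, 48 → 57 (alternating steps +9, +5, +9, +5, …).
Third coordinate: differences are 1, 2, 3, … (increasing by 1 each time), so 1, 2, 4, 7, 11 → 16.
Combining the parts gives [32; 57; 16].

[32; 57; 16]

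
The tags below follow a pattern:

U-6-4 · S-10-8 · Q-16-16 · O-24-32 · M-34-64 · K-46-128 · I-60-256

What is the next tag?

Letter: U, S, Q, O, M, K, I → G (letters move back 2 places in the alphabet).
Second component — differences are 4, 6, 8, … (increasing by 2 each time): 6, 10, 16, 24, 34, 46, 60 → 76.
For the third component, ×2 each step: 4, 8, 16, 32, 64, 128, 256 → 512.
Putting it together: G-76-512.

G-76-512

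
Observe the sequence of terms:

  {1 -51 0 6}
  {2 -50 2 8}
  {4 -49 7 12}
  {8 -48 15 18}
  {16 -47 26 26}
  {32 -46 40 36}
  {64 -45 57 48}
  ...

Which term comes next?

{128 -44 77 62}

First part goes 1, 2, 4, 8, 16, 32, 64 → 128 (×2 each step).
Second part: +1 each step, so -51, -50, -49, -48, -47, -46, -45 → -44.
Third part: differences are 2, 5, 8, … (increasing by 3 each time); 0, 2, 7, 15, 26, 40, 57 → 77.
Fourth part: differences are 2, 4, 6, … (increasing by 2 each time); 6, 8, 12, 18, 26, 36, 48 → 62.
Putting it together: {128 -44 77 62}.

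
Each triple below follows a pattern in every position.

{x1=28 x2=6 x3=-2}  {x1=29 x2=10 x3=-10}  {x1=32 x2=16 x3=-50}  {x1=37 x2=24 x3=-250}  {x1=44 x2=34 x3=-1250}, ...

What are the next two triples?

{x1=53 x2=46 x3=-6250}, {x1=64 x2=60 x3=-31250}

For the x1, differences are 1, 3, 5, … (increasing by 2 each time): 28, 29, 32, 37, 44 → 53 → 64.
X2: 6, 10, 16, 24, 34 → 46 → 60 (differences are 4, 6, 8, … (increasing by 2 each time)).
For the x3, ×5 each step: -2, -10, -50, -250, -1250 → -6250 → -31250.
So the next two triples are {x1=53 x2=46 x3=-6250} and {x1=64 x2=60 x3=-31250}.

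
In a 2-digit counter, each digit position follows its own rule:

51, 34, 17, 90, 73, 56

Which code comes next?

39

For the first digit, −2 each step, mod 10: 5, 3, 1, 9, 7, 5 → 3.
Second digit: 1, 4, 7, 0, 3, 6 → 9 (+3 each step, mod 10).
Combining the parts gives 39.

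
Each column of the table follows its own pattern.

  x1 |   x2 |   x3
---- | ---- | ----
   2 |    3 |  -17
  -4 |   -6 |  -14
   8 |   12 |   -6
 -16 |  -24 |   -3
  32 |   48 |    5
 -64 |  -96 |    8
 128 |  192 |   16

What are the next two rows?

Column x1: ×(-2) each step; 2, -4, 8, -16, 32, -64, 128 → -256 → 512.
Column x2: 3, -6, 12, -24, 48, -96, 192 → -384 → 768 (×(-2) each step).
Column x3 — alternating steps +3, +8, +3, +8, …: -17, -14, -6, -3, 5, 8, 16 → 19 → 27.
So the next two rows are -256  -384  19 and 512  768  27.

-256  -384  19; 512  768  27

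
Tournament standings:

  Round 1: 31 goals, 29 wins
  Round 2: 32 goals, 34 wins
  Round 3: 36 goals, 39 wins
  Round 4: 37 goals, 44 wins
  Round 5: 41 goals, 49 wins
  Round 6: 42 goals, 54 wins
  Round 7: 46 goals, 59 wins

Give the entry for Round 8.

Goals: 31, 32, 36, 37, 41, 42, 46 → 47 (alternating steps +1, +4, +1, +4, …).
For the wins, +5 each step: 29, 34, 39, 44, 49, 54, 59 → 64.
Putting it together: 47 goals, 64 wins.

47 goals, 64 wins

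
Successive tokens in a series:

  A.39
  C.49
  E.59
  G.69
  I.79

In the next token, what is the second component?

89

Second component goes 39, 49, 59, 69, 79 → 89 (+10 each step).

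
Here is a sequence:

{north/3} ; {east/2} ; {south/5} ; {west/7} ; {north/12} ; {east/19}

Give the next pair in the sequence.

For the direction, repeats north → east → south → west: north, east, south, west, north, east → south.
Second part: each term is the sum of the two before it, so 3, 2, 5, 7, 12, 19 → 31.
So the next pair is {south/31}.

{south/31}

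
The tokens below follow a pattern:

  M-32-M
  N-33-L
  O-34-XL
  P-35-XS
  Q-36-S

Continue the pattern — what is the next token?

R-37-M

For the letter, letters move forward 1 place in the alphabet: M, N, O, P, Q → R.
Second component: +1 each step; 32, 33, 34, 35, 36 → 37.
Size goes M, L, XL, XS, S → M (runs through clothing sizes XS→XL).
Combining the parts gives R-37-M.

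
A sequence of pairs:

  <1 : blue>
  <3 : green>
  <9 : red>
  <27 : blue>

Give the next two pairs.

<81 : green>, <243 : red>

First entry: ×3 each step; 1, 3, 9, 27 → 81 → 243.
Colour: blue, green, red, blue → green → red (repeats blue → green → red).
So the next two pairs are <81 : green> and <243 : red>.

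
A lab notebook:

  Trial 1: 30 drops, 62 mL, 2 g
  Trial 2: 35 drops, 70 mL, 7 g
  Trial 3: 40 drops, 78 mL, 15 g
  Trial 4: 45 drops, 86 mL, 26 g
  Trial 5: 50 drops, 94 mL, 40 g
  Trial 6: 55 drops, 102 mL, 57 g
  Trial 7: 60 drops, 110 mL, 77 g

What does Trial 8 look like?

65 drops, 118 mL, 100 g

Drops: +5 each step; 30, 35, 40, 45, 50, 55, 60 → 65.
ML — +8 each step: 62, 70, 78, 86, 94, 102, 110 → 118.
G — differences are 5, 8, 11, … (increasing by 3 each time): 2, 7, 15, 26, 40, 57, 77 → 100.
Putting it together: 65 drops, 118 mL, 100 g.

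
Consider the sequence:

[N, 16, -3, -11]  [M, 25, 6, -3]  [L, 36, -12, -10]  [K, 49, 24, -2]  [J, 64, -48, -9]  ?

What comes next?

Letter: letters move back 1 place in the alphabet, so N, M, L, K, J → I.
Second entry: perfect squares: 4², 5², 6², …; 16, 25, 36, 49, 64 → 81.
For the third entry, ×(-2) each step: -3, 6, -12, 24, -48 → 96.
Fourth entry — alternating steps +8, −7, +8, −7, …: -11, -3, -10, -2, -9 → -1.
Putting it together: [I, 81, 96, -1].

[I, 81, 96, -1]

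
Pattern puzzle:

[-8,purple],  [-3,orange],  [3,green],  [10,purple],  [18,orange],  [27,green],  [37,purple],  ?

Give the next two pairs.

First entry: differences are 5, 6, 7, … (increasing by 1 each time); -8, -3, 3, 10, 18, 27, 37 → 48 → 60.
Colour goes purple, orange, green, purple, orange, green, purple → orange → green (repeats purple → orange → green).
Putting the parts together: [48,orange] and then [60,green].

[48,orange], [60,green]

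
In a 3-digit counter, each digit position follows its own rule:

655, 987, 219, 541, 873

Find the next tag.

105

First digit goes 6, 9, 2, 5, 8 → 1 (+3 each step, mod 10).
Second digit: +3 each step, mod 10, so 5, 8, 1, 4, 7 → 0.
Third digit: +2 each step, mod 10, so 5, 7, 9, 1, 3 → 5.
Combining the parts gives 105.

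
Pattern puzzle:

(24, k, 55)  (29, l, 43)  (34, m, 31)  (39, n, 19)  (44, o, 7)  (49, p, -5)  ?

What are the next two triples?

First value: 24, 29, 34, 39, 44, 49 → 54 → 59 (+5 each step).
Letter goes k, l, m, n, o, p → q → r (letters move forward 1 place in the alphabet).
Third value: 55, 43, 31, 19, 7, -5 → -17 → -29 (−12 each step).
Putting the parts together: (54, q, -17) and then (59, r, -29).

(54, q, -17), (59, r, -29)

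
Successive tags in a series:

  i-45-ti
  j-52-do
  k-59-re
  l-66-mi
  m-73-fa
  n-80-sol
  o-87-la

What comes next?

Letter: i, j, k, l, m, n, o → p (letters move forward 1 place in the alphabet).
Second component: +7 each step, so 45, 52, 59, 66, 73, 80, 87 → 94.
Note goes ti, do, re, mi, fa, sol, la → ti (runs through the solfège scale do→ti).
So the next tag is p-94-ti.

p-94-ti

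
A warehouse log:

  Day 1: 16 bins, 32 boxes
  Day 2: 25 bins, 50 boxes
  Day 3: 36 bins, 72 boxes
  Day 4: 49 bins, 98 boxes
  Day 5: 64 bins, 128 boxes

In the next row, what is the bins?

Bins goes 16, 25, 36, 49, 64 → 81 (perfect squares: 4², 5², 6², …).

81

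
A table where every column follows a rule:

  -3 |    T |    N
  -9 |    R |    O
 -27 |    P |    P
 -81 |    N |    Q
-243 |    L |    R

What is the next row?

-729  J  S

First component: ×3 each step, so -3, -9, -27, -81, -243 → -729.
First letter: letters move back 2 places in the alphabet; T, R, P, N, L → J.
Second letter: N, O, P, Q, R → S (letters move forward 1 place in the alphabet).
Putting it together: -729  J  S.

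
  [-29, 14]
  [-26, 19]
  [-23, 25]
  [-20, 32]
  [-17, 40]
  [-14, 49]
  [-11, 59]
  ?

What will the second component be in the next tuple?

70

Second component — differences are 5, 6, 7, … (increasing by 1 each time): 14, 19, 25, 32, 40, 49, 59 → 70.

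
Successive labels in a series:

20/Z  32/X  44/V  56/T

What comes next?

68/R

First component goes 20, 32, 44, 56 → 68 (+12 each step).
Letter: letters move back 2 places in the alphabet; Z, X, V, T → R.
Combining the parts gives 68/R.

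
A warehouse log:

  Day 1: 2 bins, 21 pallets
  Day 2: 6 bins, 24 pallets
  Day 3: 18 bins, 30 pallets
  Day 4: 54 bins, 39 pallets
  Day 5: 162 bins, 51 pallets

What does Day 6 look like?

486 bins, 66 pallets

Bins: ×3 each step; 2, 6, 18, 54, 162 → 486.
Pallets: differences are 3, 6, 9, … (increasing by 3 each time), so 21, 24, 30, 39, 51 → 66.
Putting it together: 486 bins, 66 pallets.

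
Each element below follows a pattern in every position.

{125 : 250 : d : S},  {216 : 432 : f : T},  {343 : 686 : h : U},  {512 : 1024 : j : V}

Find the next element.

{729 : 1458 : l : W}

First value: perfect cubes: 5³, 6³, 7³, …, so 125, 216, 343, 512 → 729.
For the second value, always 2 × the first value: 250, 432, 686, 1024 → 1458.
First letter: d, f, h, j → l (letters move forward 2 places in the alphabet).
For the second letter, letters move forward 1 place in the alphabet: S, T, U, V → W.
Combining the parts gives {729 : 1458 : l : W}.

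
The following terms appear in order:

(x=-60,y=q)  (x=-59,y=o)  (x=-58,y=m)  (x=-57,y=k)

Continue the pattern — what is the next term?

X: +1 each step, so -60, -59, -58, -57 → -56.
Y goes q, o, m, k → i (letters move back 2 places in the alphabet).
Combining the parts gives (x=-56,y=i).

(x=-56,y=i)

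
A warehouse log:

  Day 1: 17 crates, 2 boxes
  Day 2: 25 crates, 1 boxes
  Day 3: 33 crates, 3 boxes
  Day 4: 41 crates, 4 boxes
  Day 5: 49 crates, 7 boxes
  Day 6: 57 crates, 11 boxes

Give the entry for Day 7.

65 crates, 18 boxes

Crates — +8 each step: 17, 25, 33, 41, 49, 57 → 65.
Boxes: each term is the sum of the two before it; 2, 1, 3, 4, 7, 11 → 18.
Putting it together: 65 crates, 18 boxes.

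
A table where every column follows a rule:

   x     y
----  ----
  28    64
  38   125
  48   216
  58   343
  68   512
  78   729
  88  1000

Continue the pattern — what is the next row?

Column x — +10 each step: 28, 38, 48, 58, 68, 78, 88 → 98.
For the column y, perfect cubes: 4³, 5³, 6³, …: 64, 125, 216, 343, 512, 729, 1000 → 1331.
So the next row is 98  1331.

98  1331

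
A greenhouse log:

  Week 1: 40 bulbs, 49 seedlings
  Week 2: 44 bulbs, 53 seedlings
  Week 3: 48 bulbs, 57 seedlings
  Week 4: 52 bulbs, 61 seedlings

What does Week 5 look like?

56 bulbs, 65 seedlings

Bulbs: +4 each step, so 40, 44, 48, 52 → 56.
Seedlings goes 49, 53, 57, 61 → 65 (always 9 more than the bulbs).
So the next record is 56 bulbs, 65 seedlings.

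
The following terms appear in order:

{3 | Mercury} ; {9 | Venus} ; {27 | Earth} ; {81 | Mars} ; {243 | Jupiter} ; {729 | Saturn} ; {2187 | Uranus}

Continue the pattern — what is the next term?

{6561 | Neptune}

For the first coordinate, ×3 each step: 3, 9, 27, 81, 243, 729, 2187 → 6561.
Planet: Mercury, Venus, Earth, Mars, Jupiter, Saturn, Uranus → Neptune (runs through the planets Mercury→Neptune).
Combining the parts gives {6561 | Neptune}.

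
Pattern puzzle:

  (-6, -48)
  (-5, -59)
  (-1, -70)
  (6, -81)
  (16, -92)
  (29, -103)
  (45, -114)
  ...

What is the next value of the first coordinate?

First coordinate — differences are 1, 4, 7, … (increasing by 3 each time): -6, -5, -1, 6, 16, 29, 45 → 64.

64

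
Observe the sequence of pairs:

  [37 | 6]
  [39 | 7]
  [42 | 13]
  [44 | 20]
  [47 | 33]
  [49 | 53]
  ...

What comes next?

[52 | 86]

First part: alternating steps +2, +3, +2, +3, …, so 37, 39, 42, 44, 47, 49 → 52.
Second part: each term is the sum of the two before it, so 6, 7, 13, 20, 33, 53 → 86.
So the next pair is [52 | 86].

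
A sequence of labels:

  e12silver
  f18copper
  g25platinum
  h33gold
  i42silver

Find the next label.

Letter — letters move forward 1 place in the alphabet: e, f, g, h, i → j.
Second component: differences are 6, 7, 8, … (increasing by 1 each time), so 12, 18, 25, 33, 42 → 52.
Metal: repeats silver → copper → platinum → gold; silver, copper, platinum, gold, silver → copper.
Putting it together: j52copper.

j52copper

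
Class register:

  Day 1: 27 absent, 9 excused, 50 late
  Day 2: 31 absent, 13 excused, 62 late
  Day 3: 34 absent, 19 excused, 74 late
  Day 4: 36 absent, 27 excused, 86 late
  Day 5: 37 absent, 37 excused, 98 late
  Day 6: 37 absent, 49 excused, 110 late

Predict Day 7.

36 absent, 63 excused, 122 late

Absent goes 27, 31, 34, 36, 37, 37 → 36 (differences are 4, 3, 2, … (decreasing by 1 each time)).
Excused: differences are 4, 6, 8, … (increasing by 2 each time), so 9, 13, 19, 27, 37, 49 → 63.
Late goes 50, 62, 74, 86, 98, 110 → 122 (+12 each step).
Combining the parts gives 36 absent, 63 excused, 122 late.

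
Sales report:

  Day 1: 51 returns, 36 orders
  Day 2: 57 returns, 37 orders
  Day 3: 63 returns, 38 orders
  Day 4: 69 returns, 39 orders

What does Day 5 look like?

75 returns, 40 orders

Returns: +6 each step; 51, 57, 63, 69 → 75.
Orders: +1 each step, so 36, 37, 38, 39 → 40.
So the next row is 75 returns, 40 orders.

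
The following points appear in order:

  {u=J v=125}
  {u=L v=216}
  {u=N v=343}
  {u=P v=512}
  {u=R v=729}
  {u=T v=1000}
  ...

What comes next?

U — letters move forward 2 places in the alphabet: J, L, N, P, R, T → V.
V: 125, 216, 343, 512, 729, 1000 → 1331 (perfect cubes: 5³, 6³, 7³, …).
So the next point is {u=V v=1331}.

{u=V v=1331}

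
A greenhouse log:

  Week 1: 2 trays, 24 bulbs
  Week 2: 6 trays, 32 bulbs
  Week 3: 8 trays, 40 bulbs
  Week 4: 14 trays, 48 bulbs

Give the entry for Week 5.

For the trays, each term is the sum of the two before it: 2, 6, 8, 14 → 22.
For the bulbs, +8 each step: 24, 32, 40, 48 → 56.
So the next row is 22 trays, 56 bulbs.

22 trays, 56 bulbs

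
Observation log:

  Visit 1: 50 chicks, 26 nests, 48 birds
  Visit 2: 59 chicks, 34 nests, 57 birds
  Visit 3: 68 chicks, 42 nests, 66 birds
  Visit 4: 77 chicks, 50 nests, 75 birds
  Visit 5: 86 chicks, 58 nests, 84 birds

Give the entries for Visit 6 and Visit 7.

Chicks: +9 each step, so 50, 59, 68, 77, 86 → 95 → 104.
Nests: +8 each step; 26, 34, 42, 50, 58 → 66 → 74.
Birds: always 2 less than the chicks, so 48, 57, 66, 75, 84 → 93 → 102.
So the next two lines are 95 chicks, 66 nests, 93 birds and 104 chicks, 74 nests, 102 birds.

95 chicks, 66 nests, 93 birds; 104 chicks, 74 nests, 102 birds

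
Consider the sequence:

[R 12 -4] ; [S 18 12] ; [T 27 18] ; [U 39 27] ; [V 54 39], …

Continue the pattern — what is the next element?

For the letter, letters move forward 1 place in the alphabet: R, S, T, U, V → W.
Second component: differences are 6, 9, 12, … (increasing by 3 each time); 12, 18, 27, 39, 54 → 72.
Third component — always the previous value of the second component: -4, 12, 18, 27, 39 → 54.
Putting it together: [W 72 54].

[W 72 54]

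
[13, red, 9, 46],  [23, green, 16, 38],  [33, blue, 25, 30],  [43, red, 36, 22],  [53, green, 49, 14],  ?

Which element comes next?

[63, blue, 64, 6]

First slot — +10 each step: 13, 23, 33, 43, 53 → 63.
Colour: red, green, blue, red, green → blue (repeats red → green → blue).
For the third slot, perfect squares: 3², 4², 5², …: 9, 16, 25, 36, 49 → 64.
Fourth slot: 46, 38, 30, 22, 14 → 6 (−8 each step).
Putting it together: [63, blue, 64, 6].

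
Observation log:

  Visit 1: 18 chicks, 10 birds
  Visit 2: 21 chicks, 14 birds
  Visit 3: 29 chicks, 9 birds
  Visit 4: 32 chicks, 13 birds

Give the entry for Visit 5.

For the chicks, alternating steps +3, +8, +3, +8, …: 18, 21, 29, 32 → 40.
Birds goes 10, 14, 9, 13 → 8 (alternating steps +4, −5, +4, −5, …).
So the next row is 40 chicks, 8 birds.

40 chicks, 8 birds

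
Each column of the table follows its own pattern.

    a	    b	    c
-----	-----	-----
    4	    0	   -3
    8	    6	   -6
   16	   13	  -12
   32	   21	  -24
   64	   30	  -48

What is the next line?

Column a — ×2 each step: 4, 8, 16, 32, 64 → 128.
Column b: 0, 6, 13, 21, 30 → 40 (differences are 6, 7, 8, … (increasing by 1 each time)).
Column c goes -3, -6, -12, -24, -48 → -96 (×2 each step).
So the next line is 128  40  -96.

128  40  -96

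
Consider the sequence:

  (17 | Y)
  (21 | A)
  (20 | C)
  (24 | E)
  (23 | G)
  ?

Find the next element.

First entry — alternating steps +4, −1, +4, −1, …: 17, 21, 20, 24, 23 → 27.
For the letter, letters move forward 2 places in the alphabet, wrapping Z→A: Y, A, C, E, G → I.
So the next element is (27 | I).

(27 | I)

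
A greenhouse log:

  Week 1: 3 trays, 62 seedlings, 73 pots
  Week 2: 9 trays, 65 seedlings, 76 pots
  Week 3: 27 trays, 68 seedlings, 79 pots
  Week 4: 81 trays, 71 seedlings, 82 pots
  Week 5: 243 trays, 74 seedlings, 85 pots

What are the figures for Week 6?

Trays — ×3 each step: 3, 9, 27, 81, 243 → 729.
Seedlings: +3 each step; 62, 65, 68, 71, 74 → 77.
Pots: always 11 more than the seedlings, so 73, 76, 79, 82, 85 → 88.
Combining the parts gives 729 trays, 77 seedlings, 88 pots.

729 trays, 77 seedlings, 88 pots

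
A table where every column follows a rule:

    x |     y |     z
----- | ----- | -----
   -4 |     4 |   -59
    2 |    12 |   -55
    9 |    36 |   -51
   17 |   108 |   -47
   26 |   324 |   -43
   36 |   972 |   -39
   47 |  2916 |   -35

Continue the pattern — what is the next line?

59  8748  -31

Column x: -4, 2, 9, 17, 26, 36, 47 → 59 (differences are 6, 7, 8, … (increasing by 1 each time)).
Column y: ×3 each step; 4, 12, 36, 108, 324, 972, 2916 → 8748.
Column z: +4 each step; -59, -55, -51, -47, -43, -39, -35 → -31.
Putting it together: 59  8748  -31.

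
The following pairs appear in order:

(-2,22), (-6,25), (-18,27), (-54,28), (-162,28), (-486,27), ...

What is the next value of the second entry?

25

First entry: ×3 each step; -2, -6, -18, -54, -162, -486 → -1458.
For the second entry, differences are 3, 2, 1, … (decreasing by 1 each time): 22, 25, 27, 28, 28, 27 → 25.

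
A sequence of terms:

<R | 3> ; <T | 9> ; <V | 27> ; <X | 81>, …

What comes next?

<Z | 243>

Letter: letters move forward 2 places in the alphabet; R, T, V, X → Z.
For the second slot, ×3 each step: 3, 9, 27, 81 → 243.
Combining the parts gives <Z | 243>.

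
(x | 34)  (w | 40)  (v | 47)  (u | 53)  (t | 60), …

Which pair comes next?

Letter: letters move back 1 place in the alphabet; x, w, v, u, t → s.
Second entry: alternating steps +6, +7, +6, +7, …, so 34, 40, 47, 53, 60 → 66.
So the next pair is (s | 66).

(s | 66)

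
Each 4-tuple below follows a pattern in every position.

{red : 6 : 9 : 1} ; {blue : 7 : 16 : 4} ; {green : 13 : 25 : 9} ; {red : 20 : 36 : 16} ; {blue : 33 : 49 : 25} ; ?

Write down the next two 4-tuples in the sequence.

{green : 53 : 64 : 36}, {red : 86 : 81 : 49}

Colour: repeats red → blue → green, so red, blue, green, red, blue → green → red.
For the second value, each term is the sum of the two before it: 6, 7, 13, 20, 33 → 53 → 86.
Third value: perfect squares: 3², 4², 5², …, so 9, 16, 25, 36, 49 → 64 → 81.
For the fourth value, perfect squares: 1², 2², 3², …: 1, 4, 9, 16, 25 → 36 → 49.
So the next two 4-tuples are {green : 53 : 64 : 36} and {red : 86 : 81 : 49}.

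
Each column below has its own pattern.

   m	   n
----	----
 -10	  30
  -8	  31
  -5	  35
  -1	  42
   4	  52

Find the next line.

For the column m, differences are 2, 3, 4, … (increasing by 1 each time): -10, -8, -5, -1, 4 → 10.
Column n: 30, 31, 35, 42, 52 → 65 (differences are 1, 4, 7, … (increasing by 3 each time)).
Combining the parts gives 10  65.

10  65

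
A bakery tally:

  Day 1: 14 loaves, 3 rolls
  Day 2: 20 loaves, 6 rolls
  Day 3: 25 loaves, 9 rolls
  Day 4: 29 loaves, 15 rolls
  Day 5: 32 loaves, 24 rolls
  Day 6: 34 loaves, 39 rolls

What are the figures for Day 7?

35 loaves, 63 rolls

Loaves: differences are 6, 5, 4, … (decreasing by 1 each time), so 14, 20, 25, 29, 32, 34 → 35.
Rolls: each term is the sum of the two before it; 3, 6, 9, 15, 24, 39 → 63.
Combining the parts gives 35 loaves, 63 rolls.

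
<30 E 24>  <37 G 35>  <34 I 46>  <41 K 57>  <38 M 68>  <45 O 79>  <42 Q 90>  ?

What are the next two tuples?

First slot — alternating steps +7, −3, +7, −3, …: 30, 37, 34, 41, 38, 45, 42 → 49 → 46.
Letter goes E, G, I, K, M, O, Q → S → U (letters move forward 2 places in the alphabet).
For the third slot, +11 each step: 24, 35, 46, 57, 68, 79, 90 → 101 → 112.
So the next two tuples are <49 S 101> and <46 U 112>.

<49 S 101>, <46 U 112>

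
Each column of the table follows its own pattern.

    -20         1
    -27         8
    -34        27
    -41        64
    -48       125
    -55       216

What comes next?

-62  343

First component goes -20, -27, -34, -41, -48, -55 → -62 (−7 each step).
Second component: perfect cubes: 1³, 2³, 3³, …; 1, 8, 27, 64, 125, 216 → 343.
Combining the parts gives -62  343.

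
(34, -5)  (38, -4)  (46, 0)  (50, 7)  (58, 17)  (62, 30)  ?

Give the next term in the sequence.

(70, 46)

First entry: alternating steps +4, +8, +4, +8, …, so 34, 38, 46, 50, 58, 62 → 70.
Second entry: differences are 1, 4, 7, … (increasing by 3 each time); -5, -4, 0, 7, 17, 30 → 46.
Putting it together: (70, 46).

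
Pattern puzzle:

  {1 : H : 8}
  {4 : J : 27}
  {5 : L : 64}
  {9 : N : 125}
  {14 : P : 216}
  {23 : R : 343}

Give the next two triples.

{37 : T : 512}, {60 : V : 729}

First coordinate: 1, 4, 5, 9, 14, 23 → 37 → 60 (each term is the sum of the two before it).
For the letter, letters move forward 2 places in the alphabet: H, J, L, N, P, R → T → V.
Third coordinate: 8, 27, 64, 125, 216, 343 → 512 → 729 (perfect cubes: 2³, 3³, 4³, …).
So the next two triples are {37 : T : 512} and {60 : V : 729}.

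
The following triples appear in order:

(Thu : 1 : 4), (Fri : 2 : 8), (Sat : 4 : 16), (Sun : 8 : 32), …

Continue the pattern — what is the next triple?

(Mon : 16 : 64)

For the day, runs through the weekdays Mon→Sun: Thu, Fri, Sat, Sun → Mon.
Second coordinate: ×2 each step, so 1, 2, 4, 8 → 16.
Third coordinate: ×2 each step, so 4, 8, 16, 32 → 64.
So the next triple is (Mon : 16 : 64).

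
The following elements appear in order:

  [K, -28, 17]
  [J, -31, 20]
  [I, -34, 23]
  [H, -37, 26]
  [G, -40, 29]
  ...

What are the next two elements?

Letter: letters move back 1 place in the alphabet; K, J, I, H, G → F → E.
Second slot: −3 each step, so -28, -31, -34, -37, -40 → -43 → -46.
Third slot goes 17, 20, 23, 26, 29 → 32 → 35 (together with the second slot always sums to -11).
Putting the parts together: [F, -43, 32] and then [E, -46, 35].

[F, -43, 32], [E, -46, 35]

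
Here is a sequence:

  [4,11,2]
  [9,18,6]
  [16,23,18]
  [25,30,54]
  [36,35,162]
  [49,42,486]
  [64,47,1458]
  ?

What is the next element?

[81,54,4374]

First coordinate: perfect squares: 2², 3², 4², …; 4, 9, 16, 25, 36, 49, 64 → 81.
Second coordinate: alternating steps +7, +5, +7, +5, …; 11, 18, 23, 30, 35, 42, 47 → 54.
Third coordinate — ×3 each step: 2, 6, 18, 54, 162, 486, 1458 → 4374.
So the next element is [81,54,4374].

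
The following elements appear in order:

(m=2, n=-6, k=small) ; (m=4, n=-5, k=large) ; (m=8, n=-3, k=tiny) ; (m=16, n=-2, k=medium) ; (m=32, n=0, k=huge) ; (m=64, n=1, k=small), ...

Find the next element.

(m=128, n=3, k=large)

M: ×2 each step; 2, 4, 8, 16, 32, 64 → 128.
N — alternating steps +1, +2, +1, +2, …: -6, -5, -3, -2, 0, 1 → 3.
For the k, repeats small → large → tiny → medium → huge: small, large, tiny, medium, huge, small → large.
Putting it together: (m=128, n=3, k=large).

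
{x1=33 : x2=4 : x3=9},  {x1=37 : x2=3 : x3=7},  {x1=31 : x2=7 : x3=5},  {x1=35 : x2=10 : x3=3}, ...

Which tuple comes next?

X1 goes 33, 37, 31, 35 → 29 (alternating steps +4, −6, +4, −6, …).
X2 goes 4, 3, 7, 10 → 17 (each term is the sum of the two before it).
X3: 9, 7, 5, 3 → 1 (−2 each step).
Putting it together: {x1=29 : x2=17 : x3=1}.

{x1=29 : x2=17 : x3=1}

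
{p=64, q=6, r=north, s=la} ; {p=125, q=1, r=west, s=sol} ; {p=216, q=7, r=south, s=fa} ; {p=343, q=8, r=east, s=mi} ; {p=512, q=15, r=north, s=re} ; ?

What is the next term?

P: 64, 125, 216, 343, 512 → 729 (perfect cubes: 4³, 5³, 6³, …).
For the q, each term is the sum of the two before it: 6, 1, 7, 8, 15 → 23.
R: repeats north → west → south → east, so north, west, south, east, north → west.
S — runs backward through the solfège scale do→ti: la, sol, fa, mi, re → do.
Putting it together: {p=729, q=23, r=west, s=do}.

{p=729, q=23, r=west, s=do}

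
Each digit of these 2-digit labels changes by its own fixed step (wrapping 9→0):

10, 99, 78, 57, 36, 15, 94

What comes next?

First digit: 1, 9, 7, 5, 3, 1, 9 → 7 (−2 each step, mod 10).
Second digit goes 0, 9, 8, 7, 6, 5, 4 → 3 (−1 each step, mod 10).
Putting it together: 73.

73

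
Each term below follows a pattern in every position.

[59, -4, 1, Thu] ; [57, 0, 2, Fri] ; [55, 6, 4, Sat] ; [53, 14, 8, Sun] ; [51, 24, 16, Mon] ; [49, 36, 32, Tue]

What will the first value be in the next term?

For the first value, −2 each step: 59, 57, 55, 53, 51, 49 → 47.

47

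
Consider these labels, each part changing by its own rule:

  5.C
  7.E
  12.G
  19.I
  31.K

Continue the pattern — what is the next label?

50.M

First component — each term is the sum of the two before it: 5, 7, 12, 19, 31 → 50.
Letter — letters move forward 2 places in the alphabet: C, E, G, I, K → M.
Putting it together: 50.M.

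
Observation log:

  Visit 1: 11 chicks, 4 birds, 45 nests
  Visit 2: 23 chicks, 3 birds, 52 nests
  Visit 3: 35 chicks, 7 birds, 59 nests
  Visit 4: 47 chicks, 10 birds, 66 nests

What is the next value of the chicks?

Chicks: 11, 23, 35, 47 → 59 (+12 each step).

59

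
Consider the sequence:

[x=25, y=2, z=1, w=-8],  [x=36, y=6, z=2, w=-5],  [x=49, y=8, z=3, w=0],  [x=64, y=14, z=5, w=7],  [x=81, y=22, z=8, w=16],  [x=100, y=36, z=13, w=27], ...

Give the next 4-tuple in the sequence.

[x=121, y=58, z=21, w=40]

X: perfect squares: 5², 6², 7², …, so 25, 36, 49, 64, 81, 100 → 121.
Y: each term is the sum of the two before it, so 2, 6, 8, 14, 22, 36 → 58.
Z: 1, 2, 3, 5, 8, 13 → 21 (each term is the sum of the two before it).
W: -8, -5, 0, 7, 16, 27 → 40 (differences are 3, 5, 7, … (increasing by 2 each time)).
So the next 4-tuple is [x=121, y=58, z=21, w=40].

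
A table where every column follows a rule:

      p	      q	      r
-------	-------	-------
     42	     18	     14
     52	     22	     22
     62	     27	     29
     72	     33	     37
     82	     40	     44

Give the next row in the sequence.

92  48  52

For the column p, +10 each step: 42, 52, 62, 72, 82 → 92.
Column q goes 18, 22, 27, 33, 40 → 48 (differences are 4, 5, 6, … (increasing by 1 each time)).
For the column r, alternating steps +8, +7, +8, +7, …: 14, 22, 29, 37, 44 → 52.
Combining the parts gives 92  48  52.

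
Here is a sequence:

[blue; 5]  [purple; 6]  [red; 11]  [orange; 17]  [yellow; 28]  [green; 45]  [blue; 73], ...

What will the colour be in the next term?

purple

For the colour, repeats blue → purple → red → orange → yellow → green: blue, purple, red, orange, yellow, green, blue → purple.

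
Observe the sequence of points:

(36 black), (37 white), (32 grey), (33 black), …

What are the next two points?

(28 white), (29 grey)

First slot: 36, 37, 32, 33 → 28 → 29 (alternating steps +1, −5, +1, −5, …).
Shade — repeats black → white → grey: black, white, grey, black → white → grey.
So the next two points are (28 white) and (29 grey).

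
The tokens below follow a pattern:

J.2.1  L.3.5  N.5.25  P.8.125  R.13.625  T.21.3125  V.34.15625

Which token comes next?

X.55.78125

Letter: J, L, N, P, R, T, V → X (letters move forward 2 places in the alphabet).
Second component — each term is the sum of the two before it: 2, 3, 5, 8, 13, 21, 34 → 55.
For the third component, ×5 each step: 1, 5, 25, 125, 625, 3125, 15625 → 78125.
So the next token is X.55.78125.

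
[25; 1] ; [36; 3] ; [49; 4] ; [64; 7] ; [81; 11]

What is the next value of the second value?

18

Second value: 1, 3, 4, 7, 11 → 18 (each term is the sum of the two before it).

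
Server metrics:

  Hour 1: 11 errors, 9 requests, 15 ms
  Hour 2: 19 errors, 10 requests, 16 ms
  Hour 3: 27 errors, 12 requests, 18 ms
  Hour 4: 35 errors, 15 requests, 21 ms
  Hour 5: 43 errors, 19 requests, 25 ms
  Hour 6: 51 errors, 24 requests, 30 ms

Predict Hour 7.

For the errors, +8 each step: 11, 19, 27, 35, 43, 51 → 59.
Requests: differences are 1, 2, 3, … (increasing by 1 each time), so 9, 10, 12, 15, 19, 24 → 30.
Ms — differences are 1, 2, 3, … (increasing by 1 each time): 15, 16, 18, 21, 25, 30 → 36.
Combining the parts gives 59 errors, 30 requests, 36 ms.

59 errors, 30 requests, 36 ms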